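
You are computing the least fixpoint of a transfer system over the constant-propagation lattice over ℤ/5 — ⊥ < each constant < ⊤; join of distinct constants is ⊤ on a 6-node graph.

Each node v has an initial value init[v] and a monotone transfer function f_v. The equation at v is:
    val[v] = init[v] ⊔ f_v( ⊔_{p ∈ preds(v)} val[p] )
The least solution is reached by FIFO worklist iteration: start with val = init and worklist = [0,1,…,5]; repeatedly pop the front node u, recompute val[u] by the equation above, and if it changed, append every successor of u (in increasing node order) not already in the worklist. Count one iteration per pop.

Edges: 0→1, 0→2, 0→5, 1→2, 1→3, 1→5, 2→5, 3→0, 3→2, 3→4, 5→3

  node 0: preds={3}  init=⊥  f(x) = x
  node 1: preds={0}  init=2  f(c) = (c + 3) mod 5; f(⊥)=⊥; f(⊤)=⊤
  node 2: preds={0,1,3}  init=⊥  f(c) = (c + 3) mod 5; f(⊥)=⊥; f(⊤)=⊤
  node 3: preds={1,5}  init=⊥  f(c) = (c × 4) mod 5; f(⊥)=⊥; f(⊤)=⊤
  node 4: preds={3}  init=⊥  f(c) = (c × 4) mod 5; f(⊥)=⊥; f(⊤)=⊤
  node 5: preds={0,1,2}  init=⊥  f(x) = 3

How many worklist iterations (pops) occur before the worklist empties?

17

Iteration log — 17 steps:
  step 1. node 0  ⊔preds=⊥  new=⊥  stable
  step 2. node 1  ⊔preds=⊥  new=2  stable
  step 3. node 2  ⊔preds=2  new=0  old=⊥  +wl: 
  step 4. node 3  ⊔preds=2  new=3  old=⊥  +wl: 0,2
  step 5. node 4  ⊔preds=3  new=2  old=⊥  +wl: 
  step 6. node 5  ⊔preds=⊤  new=3  old=⊥  +wl: 3
  step 7. node 0  ⊔preds=3  new=3  old=⊥  +wl: 1,5
  step 8. node 2  ⊔preds=⊤  new=⊤  old=0  +wl: 
  step 9. node 3  ⊔preds=⊤  new=⊤  old=3  +wl: 0,2,4
  step 10. node 1  ⊔preds=3  new=⊤  old=2  +wl: 3
  step 11. node 5  ⊔preds=⊤  new=3  stable
  step 12. node 0  ⊔preds=⊤  new=⊤  old=3  +wl: 1,5
  step 13. node 2  ⊔preds=⊤  new=⊤  stable
  step 14. node 4  ⊔preds=⊤  new=⊤  old=2  +wl: 
  step 15. node 3  ⊔preds=⊤  new=⊤  stable
  step 16. node 1  ⊔preds=⊤  new=⊤  stable
  step 17. node 5  ⊔preds=⊤  new=3  stable

Least fixpoint reached:
  node 0: ⊤
  node 1: ⊤
  node 2: ⊤
  node 3: ⊤
  node 4: ⊤
  node 5: 3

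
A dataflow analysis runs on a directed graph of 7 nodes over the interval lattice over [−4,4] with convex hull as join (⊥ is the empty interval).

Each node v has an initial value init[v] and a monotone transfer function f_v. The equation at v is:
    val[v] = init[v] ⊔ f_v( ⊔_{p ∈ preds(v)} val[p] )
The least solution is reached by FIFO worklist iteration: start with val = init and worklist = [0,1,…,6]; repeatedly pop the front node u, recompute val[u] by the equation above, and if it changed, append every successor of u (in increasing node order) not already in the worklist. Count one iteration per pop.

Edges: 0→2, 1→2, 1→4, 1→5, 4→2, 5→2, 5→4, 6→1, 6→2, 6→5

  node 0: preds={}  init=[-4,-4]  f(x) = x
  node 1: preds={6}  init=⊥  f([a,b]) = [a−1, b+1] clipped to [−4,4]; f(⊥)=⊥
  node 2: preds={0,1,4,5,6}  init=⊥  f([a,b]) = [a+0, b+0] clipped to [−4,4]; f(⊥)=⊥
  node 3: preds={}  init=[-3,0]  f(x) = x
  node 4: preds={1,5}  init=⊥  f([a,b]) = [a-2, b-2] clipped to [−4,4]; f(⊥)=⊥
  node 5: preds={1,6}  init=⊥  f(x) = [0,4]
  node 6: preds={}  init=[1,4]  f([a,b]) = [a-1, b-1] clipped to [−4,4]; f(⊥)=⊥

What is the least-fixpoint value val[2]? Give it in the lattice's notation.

[-4,4]

Iteration log — 9 steps:
  step 1. node 0  ⊔preds=⊥  new=[-4,-4]  stable
  step 2. node 1  ⊔preds=[1,4]  new=[0,4]  old=⊥  +wl: 
  step 3. node 2  ⊔preds=[-4,4]  new=[-4,4]  old=⊥  +wl: 
  step 4. node 3  ⊔preds=⊥  new=[-3,0]  stable
  step 5. node 4  ⊔preds=[0,4]  new=[-2,2]  old=⊥  +wl: 2
  step 6. node 5  ⊔preds=[0,4]  new=[0,4]  old=⊥  +wl: 4
  step 7. node 6  ⊔preds=⊥  new=[1,4]  stable
  step 8. node 2  ⊔preds=[-4,4]  new=[-4,4]  stable
  step 9. node 4  ⊔preds=[0,4]  new=[-2,2]  stable

Least fixpoint reached:
  node 0: [-4,-4]
  node 1: [0,4]
  node 2: [-4,4]
  node 3: [-3,0]
  node 4: [-2,2]
  node 5: [0,4]
  node 6: [1,4]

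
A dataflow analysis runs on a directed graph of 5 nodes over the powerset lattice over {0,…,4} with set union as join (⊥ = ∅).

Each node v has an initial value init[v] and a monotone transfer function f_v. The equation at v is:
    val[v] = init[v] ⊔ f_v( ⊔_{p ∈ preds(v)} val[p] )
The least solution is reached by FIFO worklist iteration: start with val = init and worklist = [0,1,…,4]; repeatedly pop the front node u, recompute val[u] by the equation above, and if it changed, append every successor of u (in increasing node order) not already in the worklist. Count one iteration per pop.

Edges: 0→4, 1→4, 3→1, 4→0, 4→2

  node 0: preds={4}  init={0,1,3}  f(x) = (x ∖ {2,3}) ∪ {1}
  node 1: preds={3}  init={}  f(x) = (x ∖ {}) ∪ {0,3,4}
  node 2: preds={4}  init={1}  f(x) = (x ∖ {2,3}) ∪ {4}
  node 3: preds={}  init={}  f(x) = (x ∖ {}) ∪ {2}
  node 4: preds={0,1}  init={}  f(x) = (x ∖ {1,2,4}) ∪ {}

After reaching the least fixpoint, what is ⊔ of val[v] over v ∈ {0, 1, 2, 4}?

{0,1,2,3,4}

Trace (9 dequeues):
  [1] u=0 | in {} | out {0,1,3} | ==
  [2] u=1 | in {} | out {0,3,4} | prev {} | push {}
  [3] u=2 | in {} | out {1,4} | prev {1} | push {}
  [4] u=3 | in {} | out {2} | prev {} | push {1}
  [5] u=4 | in {0,1,3,4} | out {0,3} | prev {} | push {0,2}
  [6] u=1 | in {2} | out {0,2,3,4} | prev {0,3,4} | push {4}
  [7] u=0 | in {0,3} | out {0,1,3} | ==
  [8] u=2 | in {0,3} | out {0,1,4} | prev {1,4} | push {}
  [9] u=4 | in {0,1,2,3,4} | out {0,3} | ==

Converged values:
  [0] {0,1,3}
  [1] {0,2,3,4}
  [2] {0,1,4}
  [3] {2}
  [4] {0,3}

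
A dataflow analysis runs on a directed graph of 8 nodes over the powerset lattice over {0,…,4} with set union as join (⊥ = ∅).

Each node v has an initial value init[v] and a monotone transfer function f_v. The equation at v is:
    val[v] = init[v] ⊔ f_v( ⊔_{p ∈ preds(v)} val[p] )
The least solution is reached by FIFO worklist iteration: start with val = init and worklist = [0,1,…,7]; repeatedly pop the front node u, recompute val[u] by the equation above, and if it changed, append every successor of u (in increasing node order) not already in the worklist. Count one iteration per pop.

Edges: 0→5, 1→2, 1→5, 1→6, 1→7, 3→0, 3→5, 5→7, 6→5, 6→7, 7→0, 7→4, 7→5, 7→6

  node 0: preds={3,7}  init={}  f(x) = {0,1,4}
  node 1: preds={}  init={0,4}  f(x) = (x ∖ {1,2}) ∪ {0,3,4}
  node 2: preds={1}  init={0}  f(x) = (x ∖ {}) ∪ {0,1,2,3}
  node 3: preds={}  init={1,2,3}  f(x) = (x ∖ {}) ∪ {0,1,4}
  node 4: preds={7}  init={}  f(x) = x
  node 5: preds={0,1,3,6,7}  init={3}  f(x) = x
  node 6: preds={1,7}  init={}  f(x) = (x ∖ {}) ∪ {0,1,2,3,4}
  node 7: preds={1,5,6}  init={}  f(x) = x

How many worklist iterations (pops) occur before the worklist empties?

Worklist (12 pops):
  #1 pop 0: in={1,2,3} → {0,1,4} (was {}); enqueue []
  #2 pop 1: in={} → {0,3,4} (was {0,4}); enqueue []
  #3 pop 2: in={0,3,4} → {0,1,2,3,4} (was {0}); enqueue []
  #4 pop 3: in={} → {0,1,2,3,4} (was {1,2,3}); enqueue [0]
  #5 pop 4: in={} → {} (no change)
  #6 pop 5: in={0,1,2,3,4} → {0,1,2,3,4} (was {3}); enqueue []
  #7 pop 6: in={0,3,4} → {0,1,2,3,4} (was {}); enqueue [5]
  #8 pop 7: in={0,1,2,3,4} → {0,1,2,3,4} (was {}); enqueue [4,6]
  #9 pop 0: in={0,1,2,3,4} → {0,1,4} (no change)
  #10 pop 5: in={0,1,2,3,4} → {0,1,2,3,4} (no change)
  #11 pop 4: in={0,1,2,3,4} → {0,1,2,3,4} (was {}); enqueue []
  #12 pop 6: in={0,1,2,3,4} → {0,1,2,3,4} (no change)

Fixpoint:
  val[0] = {0,1,4}
  val[1] = {0,3,4}
  val[2] = {0,1,2,3,4}
  val[3] = {0,1,2,3,4}
  val[4] = {0,1,2,3,4}
  val[5] = {0,1,2,3,4}
  val[6] = {0,1,2,3,4}
  val[7] = {0,1,2,3,4}

12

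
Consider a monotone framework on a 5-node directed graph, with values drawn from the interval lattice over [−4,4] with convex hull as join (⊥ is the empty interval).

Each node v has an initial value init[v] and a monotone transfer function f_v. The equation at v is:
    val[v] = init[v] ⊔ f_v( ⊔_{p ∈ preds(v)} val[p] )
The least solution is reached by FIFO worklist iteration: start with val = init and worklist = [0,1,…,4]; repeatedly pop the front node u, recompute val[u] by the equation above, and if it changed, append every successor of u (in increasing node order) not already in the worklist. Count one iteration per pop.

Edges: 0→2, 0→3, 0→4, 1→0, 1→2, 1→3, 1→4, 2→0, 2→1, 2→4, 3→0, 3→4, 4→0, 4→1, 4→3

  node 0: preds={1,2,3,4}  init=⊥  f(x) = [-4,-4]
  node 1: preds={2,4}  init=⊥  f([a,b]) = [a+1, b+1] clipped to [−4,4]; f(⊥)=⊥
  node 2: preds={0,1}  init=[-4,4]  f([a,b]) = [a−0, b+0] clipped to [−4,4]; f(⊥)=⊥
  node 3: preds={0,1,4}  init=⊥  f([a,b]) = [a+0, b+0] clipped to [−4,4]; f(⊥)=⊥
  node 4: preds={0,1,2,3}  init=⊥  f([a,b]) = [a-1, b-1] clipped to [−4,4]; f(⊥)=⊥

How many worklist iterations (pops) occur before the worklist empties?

Iteration log — 8 steps:
  step 1. node 0  ⊔preds=[-4,4]  new=[-4,-4]  old=⊥  +wl: 
  step 2. node 1  ⊔preds=[-4,4]  new=[-3,4]  old=⊥  +wl: 0
  step 3. node 2  ⊔preds=[-4,4]  new=[-4,4]  stable
  step 4. node 3  ⊔preds=[-4,4]  new=[-4,4]  old=⊥  +wl: 
  step 5. node 4  ⊔preds=[-4,4]  new=[-4,3]  old=⊥  +wl: 1,3
  step 6. node 0  ⊔preds=[-4,4]  new=[-4,-4]  stable
  step 7. node 1  ⊔preds=[-4,4]  new=[-3,4]  stable
  step 8. node 3  ⊔preds=[-4,4]  new=[-4,4]  stable

Least fixpoint reached:
  node 0: [-4,-4]
  node 1: [-3,4]
  node 2: [-4,4]
  node 3: [-4,4]
  node 4: [-4,3]

8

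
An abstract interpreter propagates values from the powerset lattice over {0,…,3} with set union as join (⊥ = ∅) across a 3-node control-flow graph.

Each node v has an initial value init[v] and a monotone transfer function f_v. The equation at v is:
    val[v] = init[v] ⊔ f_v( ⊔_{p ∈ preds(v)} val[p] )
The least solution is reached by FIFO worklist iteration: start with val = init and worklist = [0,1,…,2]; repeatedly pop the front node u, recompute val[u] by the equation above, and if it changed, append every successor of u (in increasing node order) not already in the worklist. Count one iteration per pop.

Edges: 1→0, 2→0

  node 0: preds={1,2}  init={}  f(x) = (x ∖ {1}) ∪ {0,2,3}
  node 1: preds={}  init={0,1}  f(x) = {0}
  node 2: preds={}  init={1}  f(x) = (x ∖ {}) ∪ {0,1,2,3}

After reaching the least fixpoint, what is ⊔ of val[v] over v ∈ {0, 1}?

Worklist (4 pops):
  #1 pop 0: in={0,1} → {0,2,3} (was {}); enqueue []
  #2 pop 1: in={} → {0,1} (no change)
  #3 pop 2: in={} → {0,1,2,3} (was {1}); enqueue [0]
  #4 pop 0: in={0,1,2,3} → {0,2,3} (no change)

Fixpoint:
  val[0] = {0,2,3}
  val[1] = {0,1}
  val[2] = {0,1,2,3}

{0,1,2,3}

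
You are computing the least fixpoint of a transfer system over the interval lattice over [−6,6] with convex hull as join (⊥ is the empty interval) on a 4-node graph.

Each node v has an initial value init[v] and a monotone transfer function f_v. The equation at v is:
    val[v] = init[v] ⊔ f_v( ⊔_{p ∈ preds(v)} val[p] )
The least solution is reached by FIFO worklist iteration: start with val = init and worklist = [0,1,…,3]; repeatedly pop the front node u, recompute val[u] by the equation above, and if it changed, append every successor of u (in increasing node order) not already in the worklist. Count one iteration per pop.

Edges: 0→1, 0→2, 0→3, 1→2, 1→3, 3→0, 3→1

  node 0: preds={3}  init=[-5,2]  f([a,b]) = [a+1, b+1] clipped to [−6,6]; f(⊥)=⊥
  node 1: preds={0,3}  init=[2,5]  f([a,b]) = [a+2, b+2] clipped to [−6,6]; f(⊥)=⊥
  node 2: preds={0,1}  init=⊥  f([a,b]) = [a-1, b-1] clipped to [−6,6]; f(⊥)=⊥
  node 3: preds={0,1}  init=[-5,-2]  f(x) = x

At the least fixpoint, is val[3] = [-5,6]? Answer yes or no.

yes

Worklist (10 pops):
  #1 pop 0: in=[-5,-2] → [-5,2] (no change)
  #2 pop 1: in=[-5,2] → [-3,5] (was [2,5]); enqueue []
  #3 pop 2: in=[-5,5] → [-6,4] (was ⊥); enqueue []
  #4 pop 3: in=[-5,5] → [-5,5] (was [-5,-2]); enqueue [0,1]
  #5 pop 0: in=[-5,5] → [-5,6] (was [-5,2]); enqueue [2,3]
  #6 pop 1: in=[-5,6] → [-3,6] (was [-3,5]); enqueue []
  #7 pop 2: in=[-5,6] → [-6,5] (was [-6,4]); enqueue []
  #8 pop 3: in=[-5,6] → [-5,6] (was [-5,5]); enqueue [0,1]
  #9 pop 0: in=[-5,6] → [-5,6] (no change)
  #10 pop 1: in=[-5,6] → [-3,6] (no change)

Fixpoint:
  val[0] = [-5,6]
  val[1] = [-3,6]
  val[2] = [-6,5]
  val[3] = [-5,6]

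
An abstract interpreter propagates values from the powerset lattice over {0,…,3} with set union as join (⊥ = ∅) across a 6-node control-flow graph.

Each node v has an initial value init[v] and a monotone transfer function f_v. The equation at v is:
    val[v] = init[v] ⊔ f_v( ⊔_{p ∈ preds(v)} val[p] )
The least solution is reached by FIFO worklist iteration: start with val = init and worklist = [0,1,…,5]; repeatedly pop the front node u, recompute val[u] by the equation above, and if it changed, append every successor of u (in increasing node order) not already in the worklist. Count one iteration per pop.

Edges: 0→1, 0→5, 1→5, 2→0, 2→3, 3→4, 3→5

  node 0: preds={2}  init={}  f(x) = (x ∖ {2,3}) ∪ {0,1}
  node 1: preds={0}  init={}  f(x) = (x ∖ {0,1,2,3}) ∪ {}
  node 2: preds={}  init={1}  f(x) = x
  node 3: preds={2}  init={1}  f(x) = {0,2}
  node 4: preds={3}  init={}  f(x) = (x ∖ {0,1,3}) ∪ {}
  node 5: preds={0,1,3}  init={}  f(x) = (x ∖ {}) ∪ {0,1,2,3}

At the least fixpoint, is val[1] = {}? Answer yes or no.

yes

Iteration log — 6 steps:
  step 1. node 0  ⊔preds={1}  new={0,1}  old={}  +wl: 
  step 2. node 1  ⊔preds={0,1}  new={}  stable
  step 3. node 2  ⊔preds={}  new={1}  stable
  step 4. node 3  ⊔preds={1}  new={0,1,2}  old={1}  +wl: 
  step 5. node 4  ⊔preds={0,1,2}  new={2}  old={}  +wl: 
  step 6. node 5  ⊔preds={0,1,2}  new={0,1,2,3}  old={}  +wl: 

Least fixpoint reached:
  node 0: {0,1}
  node 1: {}
  node 2: {1}
  node 3: {0,1,2}
  node 4: {2}
  node 5: {0,1,2,3}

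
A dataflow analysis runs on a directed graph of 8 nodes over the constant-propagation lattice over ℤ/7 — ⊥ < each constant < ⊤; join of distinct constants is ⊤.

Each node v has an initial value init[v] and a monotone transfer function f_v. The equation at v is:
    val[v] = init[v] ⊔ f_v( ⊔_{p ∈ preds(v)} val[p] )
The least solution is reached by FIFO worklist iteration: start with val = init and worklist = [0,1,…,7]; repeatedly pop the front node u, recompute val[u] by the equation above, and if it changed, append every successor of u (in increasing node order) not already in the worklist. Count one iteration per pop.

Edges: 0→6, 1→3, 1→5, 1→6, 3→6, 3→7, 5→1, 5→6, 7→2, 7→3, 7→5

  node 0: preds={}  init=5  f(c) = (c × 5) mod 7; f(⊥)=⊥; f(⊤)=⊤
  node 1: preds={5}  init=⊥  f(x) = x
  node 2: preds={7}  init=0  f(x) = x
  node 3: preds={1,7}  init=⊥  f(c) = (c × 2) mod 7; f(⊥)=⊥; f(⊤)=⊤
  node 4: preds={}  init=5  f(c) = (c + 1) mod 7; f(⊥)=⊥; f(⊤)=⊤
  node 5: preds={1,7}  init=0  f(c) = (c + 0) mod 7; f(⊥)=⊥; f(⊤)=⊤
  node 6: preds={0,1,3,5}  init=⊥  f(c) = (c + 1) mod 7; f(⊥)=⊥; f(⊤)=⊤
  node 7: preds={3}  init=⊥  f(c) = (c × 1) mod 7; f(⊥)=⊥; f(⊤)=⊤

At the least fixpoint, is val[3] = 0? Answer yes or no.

Worklist (11 pops):
  #1 pop 0: in=⊥ → 5 (no change)
  #2 pop 1: in=0 → 0 (was ⊥); enqueue []
  #3 pop 2: in=⊥ → 0 (no change)
  #4 pop 3: in=0 → 0 (was ⊥); enqueue []
  #5 pop 4: in=⊥ → 5 (no change)
  #6 pop 5: in=0 → 0 (no change)
  #7 pop 6: in=⊤ → ⊤ (was ⊥); enqueue []
  #8 pop 7: in=0 → 0 (was ⊥); enqueue [2,3,5]
  #9 pop 2: in=0 → 0 (no change)
  #10 pop 3: in=0 → 0 (no change)
  #11 pop 5: in=0 → 0 (no change)

Fixpoint:
  val[0] = 5
  val[1] = 0
  val[2] = 0
  val[3] = 0
  val[4] = 5
  val[5] = 0
  val[6] = ⊤
  val[7] = 0

yes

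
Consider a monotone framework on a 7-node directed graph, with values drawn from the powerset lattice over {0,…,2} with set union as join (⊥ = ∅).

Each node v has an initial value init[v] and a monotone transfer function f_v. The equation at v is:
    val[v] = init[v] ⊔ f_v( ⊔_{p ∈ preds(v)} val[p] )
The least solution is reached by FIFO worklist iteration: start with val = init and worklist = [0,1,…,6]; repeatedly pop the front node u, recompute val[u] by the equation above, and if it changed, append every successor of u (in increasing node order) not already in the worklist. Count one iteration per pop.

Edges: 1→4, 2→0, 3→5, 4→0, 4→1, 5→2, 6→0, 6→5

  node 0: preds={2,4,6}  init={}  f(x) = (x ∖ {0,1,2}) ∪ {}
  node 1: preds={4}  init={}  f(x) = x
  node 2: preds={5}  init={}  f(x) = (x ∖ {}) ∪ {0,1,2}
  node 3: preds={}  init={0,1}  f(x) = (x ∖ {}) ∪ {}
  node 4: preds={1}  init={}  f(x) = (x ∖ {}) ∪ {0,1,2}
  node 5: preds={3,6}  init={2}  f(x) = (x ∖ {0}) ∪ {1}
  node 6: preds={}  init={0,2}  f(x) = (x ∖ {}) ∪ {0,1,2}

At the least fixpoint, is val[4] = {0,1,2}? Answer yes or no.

Worklist (12 pops):
  #1 pop 0: in={0,2} → {} (no change)
  #2 pop 1: in={} → {} (no change)
  #3 pop 2: in={2} → {0,1,2} (was {}); enqueue [0]
  #4 pop 3: in={} → {0,1} (no change)
  #5 pop 4: in={} → {0,1,2} (was {}); enqueue [1]
  #6 pop 5: in={0,1,2} → {1,2} (was {2}); enqueue [2]
  #7 pop 6: in={} → {0,1,2} (was {0,2}); enqueue [5]
  #8 pop 0: in={0,1,2} → {} (no change)
  #9 pop 1: in={0,1,2} → {0,1,2} (was {}); enqueue [4]
  #10 pop 2: in={1,2} → {0,1,2} (no change)
  #11 pop 5: in={0,1,2} → {1,2} (no change)
  #12 pop 4: in={0,1,2} → {0,1,2} (no change)

Fixpoint:
  val[0] = {}
  val[1] = {0,1,2}
  val[2] = {0,1,2}
  val[3] = {0,1}
  val[4] = {0,1,2}
  val[5] = {1,2}
  val[6] = {0,1,2}

yes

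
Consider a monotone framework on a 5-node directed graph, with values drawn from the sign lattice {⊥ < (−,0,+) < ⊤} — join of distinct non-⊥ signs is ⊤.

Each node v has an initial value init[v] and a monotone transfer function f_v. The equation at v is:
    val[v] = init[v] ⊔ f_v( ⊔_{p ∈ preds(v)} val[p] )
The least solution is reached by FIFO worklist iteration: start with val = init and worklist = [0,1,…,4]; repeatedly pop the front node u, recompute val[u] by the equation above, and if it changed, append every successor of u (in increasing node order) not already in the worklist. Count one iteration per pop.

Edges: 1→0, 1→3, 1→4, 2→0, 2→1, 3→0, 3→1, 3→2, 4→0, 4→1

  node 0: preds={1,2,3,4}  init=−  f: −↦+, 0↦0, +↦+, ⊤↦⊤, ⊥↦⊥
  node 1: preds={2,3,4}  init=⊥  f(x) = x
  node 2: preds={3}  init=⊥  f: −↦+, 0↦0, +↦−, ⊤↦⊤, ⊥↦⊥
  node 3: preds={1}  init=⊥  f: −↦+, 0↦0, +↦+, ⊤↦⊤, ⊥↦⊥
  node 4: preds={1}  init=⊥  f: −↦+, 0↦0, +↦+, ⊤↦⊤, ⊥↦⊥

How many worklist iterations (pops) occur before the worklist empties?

Trace (5 dequeues):
  [1] u=0 | in ⊥ | out − | ==
  [2] u=1 | in ⊥ | out ⊥ | ==
  [3] u=2 | in ⊥ | out ⊥ | ==
  [4] u=3 | in ⊥ | out ⊥ | ==
  [5] u=4 | in ⊥ | out ⊥ | ==

Converged values:
  [0] −
  [1] ⊥
  [2] ⊥
  [3] ⊥
  [4] ⊥

5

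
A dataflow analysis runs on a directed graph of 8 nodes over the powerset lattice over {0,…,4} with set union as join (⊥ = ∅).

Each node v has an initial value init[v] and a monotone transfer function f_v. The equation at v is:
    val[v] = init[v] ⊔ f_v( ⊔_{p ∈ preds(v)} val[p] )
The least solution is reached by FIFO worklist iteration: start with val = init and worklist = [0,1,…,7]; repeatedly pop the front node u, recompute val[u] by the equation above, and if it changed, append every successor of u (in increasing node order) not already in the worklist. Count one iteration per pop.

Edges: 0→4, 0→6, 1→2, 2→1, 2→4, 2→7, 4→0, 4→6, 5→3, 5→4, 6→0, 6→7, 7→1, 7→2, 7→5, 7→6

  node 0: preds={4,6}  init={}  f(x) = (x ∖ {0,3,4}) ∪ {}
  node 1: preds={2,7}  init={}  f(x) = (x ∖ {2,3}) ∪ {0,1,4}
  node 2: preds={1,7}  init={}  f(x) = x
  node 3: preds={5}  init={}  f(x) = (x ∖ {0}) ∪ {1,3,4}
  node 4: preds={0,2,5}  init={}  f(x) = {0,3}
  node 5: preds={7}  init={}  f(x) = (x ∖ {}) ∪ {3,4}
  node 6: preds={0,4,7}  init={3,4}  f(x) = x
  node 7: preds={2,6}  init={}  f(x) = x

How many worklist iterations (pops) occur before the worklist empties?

Worklist (22 pops):
  #1 pop 0: in={3,4} → {} (no change)
  #2 pop 1: in={} → {0,1,4} (was {}); enqueue []
  #3 pop 2: in={0,1,4} → {0,1,4} (was {}); enqueue [1]
  #4 pop 3: in={} → {1,3,4} (was {}); enqueue []
  #5 pop 4: in={0,1,4} → {0,3} (was {}); enqueue [0]
  #6 pop 5: in={} → {3,4} (was {}); enqueue [3,4]
  #7 pop 6: in={0,3} → {0,3,4} (was {3,4}); enqueue []
  #8 pop 7: in={0,1,3,4} → {0,1,3,4} (was {}); enqueue [2,5,6]
  #9 pop 1: in={0,1,3,4} → {0,1,4} (no change)
  #10 pop 0: in={0,3,4} → {} (no change)
  #11 pop 3: in={3,4} → {1,3,4} (no change)
  #12 pop 4: in={0,1,3,4} → {0,3} (no change)
  #13 pop 2: in={0,1,3,4} → {0,1,3,4} (was {0,1,4}); enqueue [1,4,7]
  #14 pop 5: in={0,1,3,4} → {0,1,3,4} (was {3,4}); enqueue [3]
  #15 pop 6: in={0,1,3,4} → {0,1,3,4} (was {0,3,4}); enqueue [0]
  #16 pop 1: in={0,1,3,4} → {0,1,4} (no change)
  #17 pop 4: in={0,1,3,4} → {0,3} (no change)
  #18 pop 7: in={0,1,3,4} → {0,1,3,4} (no change)
  #19 pop 3: in={0,1,3,4} → {1,3,4} (no change)
  #20 pop 0: in={0,1,3,4} → {1} (was {}); enqueue [4,6]
  #21 pop 4: in={0,1,3,4} → {0,3} (no change)
  #22 pop 6: in={0,1,3,4} → {0,1,3,4} (no change)

Fixpoint:
  val[0] = {1}
  val[1] = {0,1,4}
  val[2] = {0,1,3,4}
  val[3] = {1,3,4}
  val[4] = {0,3}
  val[5] = {0,1,3,4}
  val[6] = {0,1,3,4}
  val[7] = {0,1,3,4}

22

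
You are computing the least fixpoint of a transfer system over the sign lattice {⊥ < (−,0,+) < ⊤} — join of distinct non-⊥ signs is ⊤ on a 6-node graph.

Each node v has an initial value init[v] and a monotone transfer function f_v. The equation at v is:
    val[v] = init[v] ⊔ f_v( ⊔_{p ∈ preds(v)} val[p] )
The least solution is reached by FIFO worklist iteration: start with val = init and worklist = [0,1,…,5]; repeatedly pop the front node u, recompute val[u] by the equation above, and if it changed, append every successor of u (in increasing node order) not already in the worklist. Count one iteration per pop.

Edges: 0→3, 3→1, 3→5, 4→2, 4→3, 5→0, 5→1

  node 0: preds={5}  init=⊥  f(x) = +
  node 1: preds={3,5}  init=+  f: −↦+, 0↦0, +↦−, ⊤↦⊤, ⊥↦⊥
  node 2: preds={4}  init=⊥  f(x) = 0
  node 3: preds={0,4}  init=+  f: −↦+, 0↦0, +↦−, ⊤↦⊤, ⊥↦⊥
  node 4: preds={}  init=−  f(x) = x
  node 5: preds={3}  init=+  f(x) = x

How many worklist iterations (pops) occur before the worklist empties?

8

Worklist (8 pops):
  #1 pop 0: in=+ → + (was ⊥); enqueue []
  #2 pop 1: in=+ → ⊤ (was +); enqueue []
  #3 pop 2: in=− → 0 (was ⊥); enqueue []
  #4 pop 3: in=⊤ → ⊤ (was +); enqueue [1]
  #5 pop 4: in=⊥ → − (no change)
  #6 pop 5: in=⊤ → ⊤ (was +); enqueue [0]
  #7 pop 1: in=⊤ → ⊤ (no change)
  #8 pop 0: in=⊤ → + (no change)

Fixpoint:
  val[0] = +
  val[1] = ⊤
  val[2] = 0
  val[3] = ⊤
  val[4] = −
  val[5] = ⊤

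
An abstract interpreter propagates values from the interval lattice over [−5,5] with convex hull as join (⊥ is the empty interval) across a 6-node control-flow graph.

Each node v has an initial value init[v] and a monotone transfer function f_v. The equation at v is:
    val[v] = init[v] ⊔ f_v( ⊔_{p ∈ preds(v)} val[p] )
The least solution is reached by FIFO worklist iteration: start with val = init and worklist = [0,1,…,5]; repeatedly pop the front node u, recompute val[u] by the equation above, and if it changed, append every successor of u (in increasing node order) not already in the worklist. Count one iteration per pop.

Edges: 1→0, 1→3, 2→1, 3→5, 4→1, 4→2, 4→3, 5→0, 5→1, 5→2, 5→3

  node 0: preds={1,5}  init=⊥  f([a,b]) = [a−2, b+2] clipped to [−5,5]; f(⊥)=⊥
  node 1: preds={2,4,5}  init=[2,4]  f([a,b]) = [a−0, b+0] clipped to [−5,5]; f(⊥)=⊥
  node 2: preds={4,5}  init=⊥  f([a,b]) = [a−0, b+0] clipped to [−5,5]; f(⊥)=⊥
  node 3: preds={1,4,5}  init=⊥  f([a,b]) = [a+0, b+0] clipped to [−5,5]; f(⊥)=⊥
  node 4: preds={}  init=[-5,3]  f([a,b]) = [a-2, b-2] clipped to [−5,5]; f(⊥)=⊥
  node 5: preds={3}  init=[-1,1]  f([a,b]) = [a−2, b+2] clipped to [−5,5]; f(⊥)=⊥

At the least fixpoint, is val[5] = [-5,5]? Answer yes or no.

yes

Trace (13 dequeues):
  [1] u=0 | in [-1,4] | out [-3,5] | prev ⊥ | push {}
  [2] u=1 | in [-5,3] | out [-5,4] | prev [2,4] | push {0}
  [3] u=2 | in [-5,3] | out [-5,3] | prev ⊥ | push {1}
  [4] u=3 | in [-5,4] | out [-5,4] | prev ⊥ | push {}
  [5] u=4 | in ⊥ | out [-5,3] | ==
  [6] u=5 | in [-5,4] | out [-5,5] | prev [-1,1] | push {2,3}
  [7] u=0 | in [-5,5] | out [-5,5] | prev [-3,5] | push {}
  [8] u=1 | in [-5,5] | out [-5,5] | prev [-5,4] | push {0}
  [9] u=2 | in [-5,5] | out [-5,5] | prev [-5,3] | push {1}
  [10] u=3 | in [-5,5] | out [-5,5] | prev [-5,4] | push {5}
  [11] u=0 | in [-5,5] | out [-5,5] | ==
  [12] u=1 | in [-5,5] | out [-5,5] | ==
  [13] u=5 | in [-5,5] | out [-5,5] | ==

Converged values:
  [0] [-5,5]
  [1] [-5,5]
  [2] [-5,5]
  [3] [-5,5]
  [4] [-5,3]
  [5] [-5,5]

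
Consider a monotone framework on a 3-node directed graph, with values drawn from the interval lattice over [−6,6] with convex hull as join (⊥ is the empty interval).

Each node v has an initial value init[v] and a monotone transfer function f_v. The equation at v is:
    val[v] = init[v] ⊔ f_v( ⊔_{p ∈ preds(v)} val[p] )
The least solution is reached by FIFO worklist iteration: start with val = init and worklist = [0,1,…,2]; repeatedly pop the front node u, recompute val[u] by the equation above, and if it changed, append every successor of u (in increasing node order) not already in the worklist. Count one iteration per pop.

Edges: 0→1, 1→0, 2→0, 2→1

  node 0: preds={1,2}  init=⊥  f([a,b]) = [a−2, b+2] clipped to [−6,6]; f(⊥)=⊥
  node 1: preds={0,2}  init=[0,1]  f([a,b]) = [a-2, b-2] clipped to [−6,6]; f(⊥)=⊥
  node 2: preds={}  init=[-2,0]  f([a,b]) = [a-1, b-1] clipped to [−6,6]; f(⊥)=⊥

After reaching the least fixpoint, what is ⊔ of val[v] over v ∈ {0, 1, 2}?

Iteration log — 5 steps:
  step 1. node 0  ⊔preds=[-2,1]  new=[-4,3]  old=⊥  +wl: 
  step 2. node 1  ⊔preds=[-4,3]  new=[-6,1]  old=[0,1]  +wl: 0
  step 3. node 2  ⊔preds=⊥  new=[-2,0]  stable
  step 4. node 0  ⊔preds=[-6,1]  new=[-6,3]  old=[-4,3]  +wl: 1
  step 5. node 1  ⊔preds=[-6,3]  new=[-6,1]  stable

Least fixpoint reached:
  node 0: [-6,3]
  node 1: [-6,1]
  node 2: [-2,0]

[-6,3]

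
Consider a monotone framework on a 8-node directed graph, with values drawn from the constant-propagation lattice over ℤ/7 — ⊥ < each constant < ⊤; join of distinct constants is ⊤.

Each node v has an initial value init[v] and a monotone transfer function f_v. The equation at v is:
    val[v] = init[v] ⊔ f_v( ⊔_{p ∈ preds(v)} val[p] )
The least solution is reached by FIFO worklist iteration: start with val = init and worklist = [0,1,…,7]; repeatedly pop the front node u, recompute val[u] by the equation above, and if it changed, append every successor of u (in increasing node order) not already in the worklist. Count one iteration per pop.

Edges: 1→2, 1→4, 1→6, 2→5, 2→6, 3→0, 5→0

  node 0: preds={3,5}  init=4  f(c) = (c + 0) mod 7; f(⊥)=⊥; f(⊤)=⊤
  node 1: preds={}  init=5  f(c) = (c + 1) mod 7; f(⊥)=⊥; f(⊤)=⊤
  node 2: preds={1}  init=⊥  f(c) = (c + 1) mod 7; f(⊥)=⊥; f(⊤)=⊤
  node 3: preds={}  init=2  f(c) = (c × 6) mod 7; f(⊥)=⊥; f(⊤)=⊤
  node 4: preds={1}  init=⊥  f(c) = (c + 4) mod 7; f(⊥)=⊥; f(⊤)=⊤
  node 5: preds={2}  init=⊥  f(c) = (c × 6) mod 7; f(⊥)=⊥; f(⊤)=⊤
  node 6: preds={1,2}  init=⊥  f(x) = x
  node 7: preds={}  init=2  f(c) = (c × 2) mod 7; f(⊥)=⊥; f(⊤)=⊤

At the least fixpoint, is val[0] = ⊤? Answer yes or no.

Iteration log — 9 steps:
  step 1. node 0  ⊔preds=2  new=⊤  old=4  +wl: 
  step 2. node 1  ⊔preds=⊥  new=5  stable
  step 3. node 2  ⊔preds=5  new=6  old=⊥  +wl: 
  step 4. node 3  ⊔preds=⊥  new=2  stable
  step 5. node 4  ⊔preds=5  new=2  old=⊥  +wl: 
  step 6. node 5  ⊔preds=6  new=1  old=⊥  +wl: 0
  step 7. node 6  ⊔preds=⊤  new=⊤  old=⊥  +wl: 
  step 8. node 7  ⊔preds=⊥  new=2  stable
  step 9. node 0  ⊔preds=⊤  new=⊤  stable

Least fixpoint reached:
  node 0: ⊤
  node 1: 5
  node 2: 6
  node 3: 2
  node 4: 2
  node 5: 1
  node 6: ⊤
  node 7: 2

yes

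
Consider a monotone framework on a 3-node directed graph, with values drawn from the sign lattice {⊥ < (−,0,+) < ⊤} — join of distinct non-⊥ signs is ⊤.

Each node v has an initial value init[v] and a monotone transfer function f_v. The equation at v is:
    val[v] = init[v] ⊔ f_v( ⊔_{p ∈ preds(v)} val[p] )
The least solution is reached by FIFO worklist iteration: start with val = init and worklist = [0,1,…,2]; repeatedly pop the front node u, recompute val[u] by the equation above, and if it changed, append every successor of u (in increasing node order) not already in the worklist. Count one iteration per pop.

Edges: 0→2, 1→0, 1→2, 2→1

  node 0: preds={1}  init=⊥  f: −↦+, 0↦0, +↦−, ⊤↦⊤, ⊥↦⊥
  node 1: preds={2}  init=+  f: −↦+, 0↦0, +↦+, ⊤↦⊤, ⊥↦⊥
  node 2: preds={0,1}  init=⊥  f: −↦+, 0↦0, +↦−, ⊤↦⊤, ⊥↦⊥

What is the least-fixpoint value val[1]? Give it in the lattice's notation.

Worklist (6 pops):
  #1 pop 0: in=+ → − (was ⊥); enqueue []
  #2 pop 1: in=⊥ → + (no change)
  #3 pop 2: in=⊤ → ⊤ (was ⊥); enqueue [1]
  #4 pop 1: in=⊤ → ⊤ (was +); enqueue [0,2]
  #5 pop 0: in=⊤ → ⊤ (was −); enqueue []
  #6 pop 2: in=⊤ → ⊤ (no change)

Fixpoint:
  val[0] = ⊤
  val[1] = ⊤
  val[2] = ⊤

⊤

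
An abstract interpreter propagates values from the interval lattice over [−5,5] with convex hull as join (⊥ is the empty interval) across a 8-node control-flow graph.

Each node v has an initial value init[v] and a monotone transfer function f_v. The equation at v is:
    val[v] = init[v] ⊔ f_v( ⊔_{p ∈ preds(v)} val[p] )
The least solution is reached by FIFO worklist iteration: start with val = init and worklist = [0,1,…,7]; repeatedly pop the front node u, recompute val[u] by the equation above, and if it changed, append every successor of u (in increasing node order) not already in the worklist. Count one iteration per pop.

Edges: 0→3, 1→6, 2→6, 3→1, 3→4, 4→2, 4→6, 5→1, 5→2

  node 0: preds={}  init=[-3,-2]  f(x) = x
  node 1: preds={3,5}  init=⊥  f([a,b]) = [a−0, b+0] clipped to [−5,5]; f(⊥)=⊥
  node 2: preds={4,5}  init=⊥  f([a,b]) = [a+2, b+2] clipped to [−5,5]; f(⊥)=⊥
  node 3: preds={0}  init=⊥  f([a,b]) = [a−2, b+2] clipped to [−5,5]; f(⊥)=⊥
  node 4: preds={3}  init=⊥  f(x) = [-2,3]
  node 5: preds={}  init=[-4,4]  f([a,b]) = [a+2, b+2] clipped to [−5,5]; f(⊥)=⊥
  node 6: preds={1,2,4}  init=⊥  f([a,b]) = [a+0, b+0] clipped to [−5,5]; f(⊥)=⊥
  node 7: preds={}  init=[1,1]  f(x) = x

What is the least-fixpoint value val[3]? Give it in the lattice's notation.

Iteration log — 11 steps:
  step 1. node 0  ⊔preds=⊥  new=[-3,-2]  stable
  step 2. node 1  ⊔preds=[-4,4]  new=[-4,4]  old=⊥  +wl: 
  step 3. node 2  ⊔preds=[-4,4]  new=[-2,5]  old=⊥  +wl: 
  step 4. node 3  ⊔preds=[-3,-2]  new=[-5,0]  old=⊥  +wl: 1
  step 5. node 4  ⊔preds=[-5,0]  new=[-2,3]  old=⊥  +wl: 2
  step 6. node 5  ⊔preds=⊥  new=[-4,4]  stable
  step 7. node 6  ⊔preds=[-4,5]  new=[-4,5]  old=⊥  +wl: 
  step 8. node 7  ⊔preds=⊥  new=[1,1]  stable
  step 9. node 1  ⊔preds=[-5,4]  new=[-5,4]  old=[-4,4]  +wl: 6
  step 10. node 2  ⊔preds=[-4,4]  new=[-2,5]  stable
  step 11. node 6  ⊔preds=[-5,5]  new=[-5,5]  old=[-4,5]  +wl: 

Least fixpoint reached:
  node 0: [-3,-2]
  node 1: [-5,4]
  node 2: [-2,5]
  node 3: [-5,0]
  node 4: [-2,3]
  node 5: [-4,4]
  node 6: [-5,5]
  node 7: [1,1]

[-5,0]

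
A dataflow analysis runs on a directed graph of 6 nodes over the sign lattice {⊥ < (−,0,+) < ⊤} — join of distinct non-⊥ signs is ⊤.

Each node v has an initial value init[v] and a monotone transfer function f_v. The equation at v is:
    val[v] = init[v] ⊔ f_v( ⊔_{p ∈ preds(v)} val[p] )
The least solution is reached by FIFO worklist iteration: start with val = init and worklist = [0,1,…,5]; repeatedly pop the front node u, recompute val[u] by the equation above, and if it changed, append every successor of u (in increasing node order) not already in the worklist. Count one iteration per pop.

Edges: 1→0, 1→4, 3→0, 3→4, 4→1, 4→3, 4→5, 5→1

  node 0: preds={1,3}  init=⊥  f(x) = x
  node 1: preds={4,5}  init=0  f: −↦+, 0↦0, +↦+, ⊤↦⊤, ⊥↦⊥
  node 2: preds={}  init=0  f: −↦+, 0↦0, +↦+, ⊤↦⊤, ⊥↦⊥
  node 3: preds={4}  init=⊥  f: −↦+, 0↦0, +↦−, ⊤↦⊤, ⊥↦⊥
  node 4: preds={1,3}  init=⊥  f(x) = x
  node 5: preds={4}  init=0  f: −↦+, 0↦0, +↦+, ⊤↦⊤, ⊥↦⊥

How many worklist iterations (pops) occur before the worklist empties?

10

Trace (10 dequeues):
  [1] u=0 | in 0 | out 0 | prev ⊥ | push {}
  [2] u=1 | in 0 | out 0 | ==
  [3] u=2 | in ⊥ | out 0 | ==
  [4] u=3 | in ⊥ | out ⊥ | ==
  [5] u=4 | in 0 | out 0 | prev ⊥ | push {1,3}
  [6] u=5 | in 0 | out 0 | ==
  [7] u=1 | in 0 | out 0 | ==
  [8] u=3 | in 0 | out 0 | prev ⊥ | push {0,4}
  [9] u=0 | in 0 | out 0 | ==
  [10] u=4 | in 0 | out 0 | ==

Converged values:
  [0] 0
  [1] 0
  [2] 0
  [3] 0
  [4] 0
  [5] 0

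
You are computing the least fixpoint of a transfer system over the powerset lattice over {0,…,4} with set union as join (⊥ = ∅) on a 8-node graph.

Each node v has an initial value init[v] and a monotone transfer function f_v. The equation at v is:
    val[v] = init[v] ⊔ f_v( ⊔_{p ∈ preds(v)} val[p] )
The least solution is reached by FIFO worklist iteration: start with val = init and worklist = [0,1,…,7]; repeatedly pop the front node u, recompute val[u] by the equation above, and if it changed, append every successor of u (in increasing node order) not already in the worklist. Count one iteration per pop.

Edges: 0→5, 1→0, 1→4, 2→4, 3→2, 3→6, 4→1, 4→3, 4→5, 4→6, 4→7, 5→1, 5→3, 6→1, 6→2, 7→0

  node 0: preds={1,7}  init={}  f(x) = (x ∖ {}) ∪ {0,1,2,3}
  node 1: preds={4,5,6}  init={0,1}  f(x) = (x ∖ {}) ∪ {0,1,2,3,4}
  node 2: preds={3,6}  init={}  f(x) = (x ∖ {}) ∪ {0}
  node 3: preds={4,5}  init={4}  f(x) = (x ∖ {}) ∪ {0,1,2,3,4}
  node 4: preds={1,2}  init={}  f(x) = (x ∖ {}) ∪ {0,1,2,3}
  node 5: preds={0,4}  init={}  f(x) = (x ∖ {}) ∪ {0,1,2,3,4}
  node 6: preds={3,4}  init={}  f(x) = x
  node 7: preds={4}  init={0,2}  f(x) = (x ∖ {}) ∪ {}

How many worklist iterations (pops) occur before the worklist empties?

14

Iteration log — 14 steps:
  step 1. node 0  ⊔preds={0,1,2}  new={0,1,2,3}  old={}  +wl: 
  step 2. node 1  ⊔preds={}  new={0,1,2,3,4}  old={0,1}  +wl: 0
  step 3. node 2  ⊔preds={4}  new={0,4}  old={}  +wl: 
  step 4. node 3  ⊔preds={}  new={0,1,2,3,4}  old={4}  +wl: 2
  step 5. node 4  ⊔preds={0,1,2,3,4}  new={0,1,2,3,4}  old={}  +wl: 1,3
  step 6. node 5  ⊔preds={0,1,2,3,4}  new={0,1,2,3,4}  old={}  +wl: 
  step 7. node 6  ⊔preds={0,1,2,3,4}  new={0,1,2,3,4}  old={}  +wl: 
  step 8. node 7  ⊔preds={0,1,2,3,4}  new={0,1,2,3,4}  old={0,2}  +wl: 
  step 9. node 0  ⊔preds={0,1,2,3,4}  new={0,1,2,3,4}  old={0,1,2,3}  +wl: 5
  step 10. node 2  ⊔preds={0,1,2,3,4}  new={0,1,2,3,4}  old={0,4}  +wl: 4
  step 11. node 1  ⊔preds={0,1,2,3,4}  new={0,1,2,3,4}  stable
  step 12. node 3  ⊔preds={0,1,2,3,4}  new={0,1,2,3,4}  stable
  step 13. node 5  ⊔preds={0,1,2,3,4}  new={0,1,2,3,4}  stable
  step 14. node 4  ⊔preds={0,1,2,3,4}  new={0,1,2,3,4}  stable

Least fixpoint reached:
  node 0: {0,1,2,3,4}
  node 1: {0,1,2,3,4}
  node 2: {0,1,2,3,4}
  node 3: {0,1,2,3,4}
  node 4: {0,1,2,3,4}
  node 5: {0,1,2,3,4}
  node 6: {0,1,2,3,4}
  node 7: {0,1,2,3,4}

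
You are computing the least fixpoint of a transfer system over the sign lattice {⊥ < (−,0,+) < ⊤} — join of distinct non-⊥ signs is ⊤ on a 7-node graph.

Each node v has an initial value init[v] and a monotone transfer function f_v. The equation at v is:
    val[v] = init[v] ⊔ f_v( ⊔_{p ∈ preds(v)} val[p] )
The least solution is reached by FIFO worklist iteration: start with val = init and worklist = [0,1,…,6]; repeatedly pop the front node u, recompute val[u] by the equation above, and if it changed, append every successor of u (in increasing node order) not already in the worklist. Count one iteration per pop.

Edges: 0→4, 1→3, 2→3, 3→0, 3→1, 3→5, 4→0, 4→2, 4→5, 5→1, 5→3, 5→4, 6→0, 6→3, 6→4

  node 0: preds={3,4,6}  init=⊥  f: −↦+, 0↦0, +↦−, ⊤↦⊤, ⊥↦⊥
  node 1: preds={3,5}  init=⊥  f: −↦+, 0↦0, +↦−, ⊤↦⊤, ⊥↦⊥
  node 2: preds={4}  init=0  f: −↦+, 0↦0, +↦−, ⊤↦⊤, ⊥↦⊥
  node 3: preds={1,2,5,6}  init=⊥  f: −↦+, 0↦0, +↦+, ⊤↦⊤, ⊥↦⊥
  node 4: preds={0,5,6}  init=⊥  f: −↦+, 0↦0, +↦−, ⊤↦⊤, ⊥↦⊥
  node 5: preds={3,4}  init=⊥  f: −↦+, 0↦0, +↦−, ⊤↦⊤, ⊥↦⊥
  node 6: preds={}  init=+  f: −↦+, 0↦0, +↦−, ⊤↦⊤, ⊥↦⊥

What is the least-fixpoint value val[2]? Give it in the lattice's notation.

Iteration log — 12 steps:
  step 1. node 0  ⊔preds=+  new=−  old=⊥  +wl: 
  step 2. node 1  ⊔preds=⊥  new=⊥  stable
  step 3. node 2  ⊔preds=⊥  new=0  stable
  step 4. node 3  ⊔preds=⊤  new=⊤  old=⊥  +wl: 0,1
  step 5. node 4  ⊔preds=⊤  new=⊤  old=⊥  +wl: 2
  step 6. node 5  ⊔preds=⊤  new=⊤  old=⊥  +wl: 3,4
  step 7. node 6  ⊔preds=⊥  new=+  stable
  step 8. node 0  ⊔preds=⊤  new=⊤  old=−  +wl: 
  step 9. node 1  ⊔preds=⊤  new=⊤  old=⊥  +wl: 
  step 10. node 2  ⊔preds=⊤  new=⊤  old=0  +wl: 
  step 11. node 3  ⊔preds=⊤  new=⊤  stable
  step 12. node 4  ⊔preds=⊤  new=⊤  stable

Least fixpoint reached:
  node 0: ⊤
  node 1: ⊤
  node 2: ⊤
  node 3: ⊤
  node 4: ⊤
  node 5: ⊤
  node 6: +

⊤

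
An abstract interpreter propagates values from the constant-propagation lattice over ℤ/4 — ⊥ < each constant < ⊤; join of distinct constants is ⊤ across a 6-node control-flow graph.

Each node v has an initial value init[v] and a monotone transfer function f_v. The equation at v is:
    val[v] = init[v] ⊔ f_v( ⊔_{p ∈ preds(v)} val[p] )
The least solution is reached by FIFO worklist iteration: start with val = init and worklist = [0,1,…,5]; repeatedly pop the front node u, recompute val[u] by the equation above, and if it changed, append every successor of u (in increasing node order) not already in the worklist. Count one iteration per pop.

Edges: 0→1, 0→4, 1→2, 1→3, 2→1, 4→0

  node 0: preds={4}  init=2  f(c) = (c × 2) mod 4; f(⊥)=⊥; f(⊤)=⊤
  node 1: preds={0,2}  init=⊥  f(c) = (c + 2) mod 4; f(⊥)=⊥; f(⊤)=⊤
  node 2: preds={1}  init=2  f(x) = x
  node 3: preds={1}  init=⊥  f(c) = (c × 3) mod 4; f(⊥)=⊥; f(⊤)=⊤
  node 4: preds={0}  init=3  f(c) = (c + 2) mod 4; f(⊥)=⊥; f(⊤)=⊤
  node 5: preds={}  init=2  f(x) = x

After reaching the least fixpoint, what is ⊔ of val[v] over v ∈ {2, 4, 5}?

Trace (12 dequeues):
  [1] u=0 | in 3 | out 2 | ==
  [2] u=1 | in 2 | out 0 | prev ⊥ | push {}
  [3] u=2 | in 0 | out ⊤ | prev 2 | push {1}
  [4] u=3 | in 0 | out 0 | prev ⊥ | push {}
  [5] u=4 | in 2 | out ⊤ | prev 3 | push {0}
  [6] u=5 | in ⊥ | out 2 | ==
  [7] u=1 | in ⊤ | out ⊤ | prev 0 | push {2,3}
  [8] u=0 | in ⊤ | out ⊤ | prev 2 | push {1,4}
  [9] u=2 | in ⊤ | out ⊤ | ==
  [10] u=3 | in ⊤ | out ⊤ | prev 0 | push {}
  [11] u=1 | in ⊤ | out ⊤ | ==
  [12] u=4 | in ⊤ | out ⊤ | ==

Converged values:
  [0] ⊤
  [1] ⊤
  [2] ⊤
  [3] ⊤
  [4] ⊤
  [5] 2

⊤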